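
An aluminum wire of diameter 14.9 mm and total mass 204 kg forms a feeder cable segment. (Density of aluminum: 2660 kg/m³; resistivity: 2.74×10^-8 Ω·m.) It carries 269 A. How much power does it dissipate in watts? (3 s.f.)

A = π(d/2)² = π(7.4500e-03 m)² = 1.7437e-04 m²
L = m/(density·A) = 204/(2660×1.7437e-04) = 439.8 m
R = ρL/A = (2.74×10^-8)(439.8)/(1.7437e-04) = 0.06912 Ω
P = I²R = (269)² × 0.06912 = 5000 W

5000 W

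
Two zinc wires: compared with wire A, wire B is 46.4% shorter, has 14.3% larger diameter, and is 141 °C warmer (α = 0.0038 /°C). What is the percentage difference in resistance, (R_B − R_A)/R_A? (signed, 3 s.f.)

R ∝ ρL/d² with ρ ∝ (1+αΔT), so R_B/R_A = (1 − 46.4/100) × (1 + 14.3/100)⁻² × (1 + 0.0038×141)
= 0.536 × 0.7654 × 1.536 = 0.6301
(R_B − R_A)/R_A = 0.6301 − 1 = -37.0%

-37.0%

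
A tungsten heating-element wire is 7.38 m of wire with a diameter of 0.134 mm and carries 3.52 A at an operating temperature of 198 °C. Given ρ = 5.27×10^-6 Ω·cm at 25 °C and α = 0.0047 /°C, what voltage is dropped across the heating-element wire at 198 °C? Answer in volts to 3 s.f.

ρ = 5.27×10^-6 Ω·cm = 5.27×10^-8 Ω·m
A = π(d/2)² = π(6.7000e-05 m)² = 1.410e-08 m²
R₍25₎ = ρL/A = (5.27×10^-8)(7.38)/(1.410e-08) = 27.58 Ω
R₍198₎ = R₍25₎(1 + αΔT) = 27.58 × (1 + 0.0047×173) = 50 Ω
V = IR = 3.52 × 50 = 176 V

176 V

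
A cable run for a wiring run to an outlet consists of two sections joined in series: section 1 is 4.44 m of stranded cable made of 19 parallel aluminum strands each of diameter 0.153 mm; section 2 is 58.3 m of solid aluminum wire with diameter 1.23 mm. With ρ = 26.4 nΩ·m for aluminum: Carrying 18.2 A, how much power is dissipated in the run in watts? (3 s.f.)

ρ = 26.4 nΩ·m = 2.64×10^-8 Ω·m
Section 1: A_strand = π(7.6500e-05)² = 1.839e-08 m²; R₁ = ρL/(N·A_s) = (2.64×10^-8)(4.44)/(19×1.839e-08) = 0.3356 Ω
Section 2: A = π(d/2)² = π(6.1500e-04 m)² = 1.188e-06 m²
R₂ = (2.64×10^-8)(58.3)/(1.188e-06) = 1.295 Ω
R = R₁ + R₂ = 1.631 Ω
P = I²R = (18.2)² × 1.631 = 540 W

540 W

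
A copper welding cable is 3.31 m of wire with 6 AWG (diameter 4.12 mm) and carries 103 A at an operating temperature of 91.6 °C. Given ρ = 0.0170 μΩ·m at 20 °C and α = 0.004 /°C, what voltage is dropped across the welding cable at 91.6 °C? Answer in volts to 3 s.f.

0.559 V

ρ = 0.0170 μΩ·m = 1.70×10^-8 Ω·m
A = π(4.12/2 mm)² = π(2.0600e-03 m)² = 1.333e-05 m²
R₍20₎ = ρL/A = (1.70×10^-8)(3.31)/(1.333e-05) = 0.004221 Ω
R₍91.6₎ = R₍20₎(1 + αΔT) = 0.004221 × (1 + 0.004×71.6) = 0.00543 Ω
V = IR = 103 × 0.00543 = 0.559 V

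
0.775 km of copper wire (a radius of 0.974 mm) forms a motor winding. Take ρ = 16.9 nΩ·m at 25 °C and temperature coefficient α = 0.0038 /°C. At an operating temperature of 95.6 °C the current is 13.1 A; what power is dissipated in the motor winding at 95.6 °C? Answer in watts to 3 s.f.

956 W

ρ = 16.9 nΩ·m = 1.69×10^-8 Ω·m
A = πr² = π(9.7400e-04 m)² = 2.980e-06 m²
R₍25₎ = ρL/A = (1.69×10^-8)(775)/(2.980e-06) = 4.395 Ω
R₍95.6₎ = R₍25₎(1 + αΔT) = 4.395 × (1 + 0.0038×70.6) = 5.574 Ω
P = I²R = (13.1)² × 5.574 = 956 W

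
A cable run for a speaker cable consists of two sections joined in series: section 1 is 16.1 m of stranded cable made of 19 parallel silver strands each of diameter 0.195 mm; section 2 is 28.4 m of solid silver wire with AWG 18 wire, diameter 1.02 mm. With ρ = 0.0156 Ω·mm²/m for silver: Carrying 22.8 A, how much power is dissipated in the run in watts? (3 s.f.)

ρ = 0.0156 Ω·mm²/m = 1.56×10^-8 Ω·m
Section 1: A_strand = π(9.7500e-05)² = 2.986e-08 m²; R₁ = ρL/(N·A_s) = (1.56×10^-8)(16.1)/(19×2.986e-08) = 0.4426 Ω
Section 2: A = π(1.02/2 mm)² = π(5.1000e-04 m)² = 8.171e-07 m²
R₂ = (1.56×10^-8)(28.4)/(8.171e-07) = 0.5422 Ω
R = R₁ + R₂ = 0.9848 Ω
P = I²R = (22.8)² × 0.9848 = 512 W

512 W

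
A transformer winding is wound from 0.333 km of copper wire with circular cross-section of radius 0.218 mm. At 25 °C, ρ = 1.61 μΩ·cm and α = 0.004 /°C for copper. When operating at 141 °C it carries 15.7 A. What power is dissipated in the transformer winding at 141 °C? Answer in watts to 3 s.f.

ρ = 1.61 μΩ·cm = 1.61×10^-8 Ω·m
A = πr² = π(2.1800e-04 m)² = 1.493e-07 m²
R₍25₎ = ρL/A = (1.61×10^-8)(333)/(1.493e-07) = 35.91 Ω
R₍141₎ = R₍25₎(1 + αΔT) = 35.91 × (1 + 0.004×116) = 52.57 Ω
P = I²R = (15.7)² × 52.57 = 13000 W

13000 W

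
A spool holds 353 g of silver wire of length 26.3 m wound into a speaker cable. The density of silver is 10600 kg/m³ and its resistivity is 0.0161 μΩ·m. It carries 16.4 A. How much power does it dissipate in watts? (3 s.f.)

ρ = 0.0161 μΩ·m = 1.61×10^-8 Ω·m
A = m/(density·L) = 0.353/(10600×26.3) = 1.2662e-06 m²
R = ρL/A = (1.61×10^-8)(26.3)/(1.2662e-06) = 0.3344 Ω
P = I²R = (16.4)² × 0.3344 = 89.9 W

89.9 W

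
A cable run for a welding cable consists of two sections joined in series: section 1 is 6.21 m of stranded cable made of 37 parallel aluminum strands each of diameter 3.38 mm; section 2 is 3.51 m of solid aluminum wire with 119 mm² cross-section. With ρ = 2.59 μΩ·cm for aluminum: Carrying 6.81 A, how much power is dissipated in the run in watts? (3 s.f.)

ρ = 2.59 μΩ·cm = 2.59×10^-8 Ω·m
Section 1: A_strand = π(1.6900e-03)² = 8.973e-06 m²; R₁ = ρL/(N·A_s) = (2.59×10^-8)(6.21)/(37×8.973e-06) = 4.845×10^-4 Ω
Section 2: A = 119 mm² = 1.190e-04 m²
R₂ = (2.59×10^-8)(3.51)/(1.190e-04) = 7.639×10^-4 Ω
R = R₁ + R₂ = 0.001248 Ω
P = I²R = (6.81)² × 0.001248 = 0.0579 W

0.0579 W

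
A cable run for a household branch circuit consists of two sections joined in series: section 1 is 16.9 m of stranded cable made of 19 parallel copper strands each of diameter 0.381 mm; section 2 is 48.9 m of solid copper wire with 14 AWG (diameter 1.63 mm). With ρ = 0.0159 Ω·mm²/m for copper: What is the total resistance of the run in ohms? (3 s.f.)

0.497 Ω

ρ = 0.0159 Ω·mm²/m = 1.59×10^-8 Ω·m
Section 1: A_strand = π(1.9050e-04)² = 1.140e-07 m²; R₁ = ρL/(N·A_s) = (1.59×10^-8)(16.9)/(19×1.140e-07) = 0.124 Ω
Section 2: A = π(1.63/2 mm)² = π(8.1500e-04 m)² = 2.087e-06 m²
R₂ = (1.59×10^-8)(48.9)/(2.087e-06) = 0.3726 Ω
R = R₁ + R₂ = 0.497 Ω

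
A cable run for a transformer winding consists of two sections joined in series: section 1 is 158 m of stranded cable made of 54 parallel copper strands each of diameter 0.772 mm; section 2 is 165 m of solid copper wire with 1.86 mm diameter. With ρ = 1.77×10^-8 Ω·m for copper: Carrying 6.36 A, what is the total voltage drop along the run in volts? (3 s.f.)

Section 1: A_strand = π(3.8600e-04)² = 4.681e-07 m²; R₁ = ρL/(N·A_s) = (1.77×10^-8)(158)/(54×4.681e-07) = 0.1106 Ω
Section 2: A = π(d/2)² = π(9.3000e-04 m)² = 2.717e-06 m²
R₂ = (1.77×10^-8)(165)/(2.717e-06) = 1.075 Ω
R = R₁ + R₂ = 1.185 Ω
V = IR = 6.36 × 1.185 = 7.54 V

7.54 V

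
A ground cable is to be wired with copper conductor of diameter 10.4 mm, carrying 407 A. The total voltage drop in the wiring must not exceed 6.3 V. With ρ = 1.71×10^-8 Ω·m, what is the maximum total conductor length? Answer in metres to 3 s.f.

A = π(d/2)² = π(5.2000e-03 m)² = 8.495e-05 m²
L_max = V_max·A/(1·ρI) = (6.3)(8.495e-05)/(1.71×10^-8×407) = 76.9 m

76.9 m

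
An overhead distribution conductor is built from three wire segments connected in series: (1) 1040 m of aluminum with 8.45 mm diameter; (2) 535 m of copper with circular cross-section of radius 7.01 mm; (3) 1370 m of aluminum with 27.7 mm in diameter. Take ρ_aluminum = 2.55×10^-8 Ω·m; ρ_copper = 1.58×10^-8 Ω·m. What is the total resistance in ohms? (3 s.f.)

Seg 1: A = π(d/2)² = π(4.2250e-03 m)² = 5.608e-05 m²
R_1 = (2.55×10^-8)(1040)/(5.608e-05) = 0.4729 Ω
Seg 2: A = πr² = π(7.0100e-03 m)² = 1.544e-04 m²
R_2 = (1.58×10^-8)(535)/(1.544e-04) = 0.05476 Ω
Seg 3: A = π(d/2)² = π(1.3850e-02 m)² = 6.026e-04 m²
R_3 = (2.55×10^-8)(1370)/(6.026e-04) = 0.05797 Ω
R_total = R_1 + R_2 + R_3 = 0.586 Ω

0.586 Ω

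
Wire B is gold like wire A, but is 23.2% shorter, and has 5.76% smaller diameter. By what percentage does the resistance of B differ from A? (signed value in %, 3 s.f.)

-13.5%

R ∝ L/d², so R_B/R_A = (1 − 23.2/100) × (1 − 5.76/100)⁻²
= 0.768 × 1.126 = 0.8648
(R_B − R_A)/R_A = 0.8648 − 1 = -13.5%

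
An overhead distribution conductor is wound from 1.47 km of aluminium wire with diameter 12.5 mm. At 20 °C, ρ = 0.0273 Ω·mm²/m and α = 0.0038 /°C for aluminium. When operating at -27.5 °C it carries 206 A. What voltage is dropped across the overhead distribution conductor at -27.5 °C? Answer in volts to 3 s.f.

ρ = 0.0273 Ω·mm²/m = 2.73×10^-8 Ω·m
A = π(d/2)² = π(6.2500e-03 m)² = 1.227e-04 m²
R₍20₎ = ρL/A = (2.73×10^-8)(1470)/(1.227e-04) = 0.327 Ω
R₍-27.5₎ = R₍20₎(1 + αΔT) = 0.327 × (1 + 0.0038×-47.5) = 0.268 Ω
V = IR = 206 × 0.268 = 55.2 V

55.2 V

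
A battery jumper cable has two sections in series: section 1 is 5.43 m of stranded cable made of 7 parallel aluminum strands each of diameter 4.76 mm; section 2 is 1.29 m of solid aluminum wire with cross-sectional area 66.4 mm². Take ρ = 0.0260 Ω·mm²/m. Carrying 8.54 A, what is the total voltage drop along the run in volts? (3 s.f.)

ρ = 0.0260 Ω·mm²/m = 2.60×10^-8 Ω·m
Section 1: A_strand = π(2.3800e-03)² = 1.780e-05 m²; R₁ = ρL/(N·A_s) = (2.60×10^-8)(5.43)/(7×1.780e-05) = 0.001133 Ω
Section 2: A = 66.4 mm² = 6.640e-05 m²
R₂ = (2.60×10^-8)(1.29)/(6.640e-05) = 5.051×10^-4 Ω
R = R₁ + R₂ = 0.001638 Ω
V = IR = 8.54 × 0.001638 = 0.0140 V

0.0140 V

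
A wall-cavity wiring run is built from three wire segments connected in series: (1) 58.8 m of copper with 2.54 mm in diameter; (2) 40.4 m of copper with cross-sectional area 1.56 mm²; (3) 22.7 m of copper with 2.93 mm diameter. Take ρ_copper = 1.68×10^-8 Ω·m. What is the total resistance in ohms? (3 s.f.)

Seg 1: A = π(d/2)² = π(1.2700e-03 m)² = 5.067e-06 m²
R_1 = (1.68×10^-8)(58.8)/(5.067e-06) = 0.195 Ω
Seg 2: A = 1.56 mm² = 1.560e-06 m²
R_2 = (1.68×10^-8)(40.4)/(1.560e-06) = 0.4351 Ω
Seg 3: A = π(d/2)² = π(1.4650e-03 m)² = 6.743e-06 m²
R_3 = (1.68×10^-8)(22.7)/(6.743e-06) = 0.05656 Ω
R_total = R_1 + R_2 + R_3 = 0.687 Ω

0.687 Ω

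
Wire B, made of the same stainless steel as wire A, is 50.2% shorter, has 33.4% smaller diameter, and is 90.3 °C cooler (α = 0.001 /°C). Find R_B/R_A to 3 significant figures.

R ∝ ρL/d² with ρ ∝ (1+αΔT), so R_B/R_A = (1 − 50.2/100) × (1 − 33.4/100)⁻² × (1 − 0.001×90.3)
= 0.498 × 2.255 × 0.9097 = 1.02

1.02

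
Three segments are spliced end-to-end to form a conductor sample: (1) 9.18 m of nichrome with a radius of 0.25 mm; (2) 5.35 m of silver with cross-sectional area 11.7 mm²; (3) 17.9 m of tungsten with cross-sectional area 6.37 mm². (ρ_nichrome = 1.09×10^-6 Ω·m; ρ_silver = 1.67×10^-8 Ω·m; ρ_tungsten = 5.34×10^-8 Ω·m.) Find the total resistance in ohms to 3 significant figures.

51.1 Ω

Seg 1: A = πr² = π(2.5000e-04 m)² = 1.963e-07 m²
R_1 = (1.09×10^-6)(9.18)/(1.963e-07) = 50.96 Ω
Seg 2: A = 11.7 mm² = 1.170e-05 m²
R_2 = (1.67×10^-8)(5.35)/(1.170e-05) = 0.007636 Ω
Seg 3: A = 6.37 mm² = 6.370e-06 m²
R_3 = (5.34×10^-8)(17.9)/(6.370e-06) = 0.1501 Ω
R_total = R_1 + R_2 + R_3 = 51.1 Ω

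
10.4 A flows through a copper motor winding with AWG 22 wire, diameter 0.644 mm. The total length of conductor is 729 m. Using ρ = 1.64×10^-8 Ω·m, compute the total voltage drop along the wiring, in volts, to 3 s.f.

A = π(0.644/2 mm)² = π(3.2200e-04 m)² = 3.257e-07 m²
R = ρL/A = (1.64×10^-8)(729)/(3.257e-07) = 36.7 Ω
V = IR = 10.4 × 36.7 = 382 V

382 V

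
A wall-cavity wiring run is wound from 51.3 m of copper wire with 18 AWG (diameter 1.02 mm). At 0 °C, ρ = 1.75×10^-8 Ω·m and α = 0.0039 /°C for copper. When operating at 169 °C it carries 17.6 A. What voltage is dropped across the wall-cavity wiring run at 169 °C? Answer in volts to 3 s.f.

A = π(1.02/2 mm)² = π(5.1000e-04 m)² = 8.171e-07 m²
R₍0₎ = ρL/A = (1.75×10^-8)(51.3)/(8.171e-07) = 1.099 Ω
R₍169₎ = R₍0₎(1 + αΔT) = 1.099 × (1 + 0.0039×169) = 1.823 Ω
V = IR = 17.6 × 1.823 = 32.1 V

32.1 V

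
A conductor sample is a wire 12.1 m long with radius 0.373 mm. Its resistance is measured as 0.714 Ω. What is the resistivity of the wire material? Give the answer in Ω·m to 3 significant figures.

2.58×10^-8 Ω·m

A = πr² = π(3.7300e-04 m)² = 4.371e-07 m²
ρ = RA/L = (0.714)(4.371e-07)/(12.1) = 2.58×10^-8 Ω·m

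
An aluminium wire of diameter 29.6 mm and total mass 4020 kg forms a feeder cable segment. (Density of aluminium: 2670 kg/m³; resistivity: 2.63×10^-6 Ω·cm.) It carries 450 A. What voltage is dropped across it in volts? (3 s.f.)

ρ = 2.63×10^-6 Ω·cm = 2.63×10^-8 Ω·m
A = π(d/2)² = π(1.4800e-02 m)² = 6.8813e-04 m²
L = m/(density·A) = 4020/(2670×6.8813e-04) = 2188 m
R = ρL/A = (2.63×10^-8)(2188)/(6.8813e-04) = 0.08362 Ω
V = IR = 450 × 0.08362 = 37.6 V

37.6 V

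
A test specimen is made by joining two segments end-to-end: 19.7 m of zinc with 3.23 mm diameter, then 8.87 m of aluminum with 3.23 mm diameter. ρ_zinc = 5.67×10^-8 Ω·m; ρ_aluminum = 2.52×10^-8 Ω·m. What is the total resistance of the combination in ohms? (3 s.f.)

0.164 Ω

Segment 1: A = π(d/2)² = π(1.6150e-03 m)² = 8.194e-06 m²
R₁ = ρL/A = (5.67×10^-8)(19.7)/(8.194e-06) = 0.1363 Ω
R₂ = (2.52×10^-8)(8.87)/(8.194e-06) = 0.02728 Ω
R = R₁ + R₂ = 0.164 Ω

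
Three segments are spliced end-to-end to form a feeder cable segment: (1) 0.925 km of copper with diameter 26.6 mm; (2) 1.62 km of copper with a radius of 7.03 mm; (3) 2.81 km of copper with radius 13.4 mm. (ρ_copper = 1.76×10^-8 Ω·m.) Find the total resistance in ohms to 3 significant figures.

Seg 1: A = π(d/2)² = π(1.3300e-02 m)² = 5.557e-04 m²
R_1 = (1.76×10^-8)(925)/(5.557e-04) = 0.0293 Ω
Seg 2: A = πr² = π(7.0300e-03 m)² = 1.553e-04 m²
R_2 = (1.76×10^-8)(1620)/(1.553e-04) = 0.1836 Ω
Seg 3: A = πr² = π(1.3400e-02 m)² = 5.641e-04 m²
R_3 = (1.76×10^-8)(2810)/(5.641e-04) = 0.08767 Ω
R_total = R_1 + R_2 + R_3 = 0.301 Ω

0.301 Ω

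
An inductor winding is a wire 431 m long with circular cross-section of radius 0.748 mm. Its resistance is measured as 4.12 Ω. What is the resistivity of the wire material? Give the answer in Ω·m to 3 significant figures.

A = πr² = π(7.4800e-04 m)² = 1.758e-06 m²
ρ = RA/L = (4.12)(1.758e-06)/(431) = 1.68×10^-8 Ω·m

1.68×10^-8 Ω·m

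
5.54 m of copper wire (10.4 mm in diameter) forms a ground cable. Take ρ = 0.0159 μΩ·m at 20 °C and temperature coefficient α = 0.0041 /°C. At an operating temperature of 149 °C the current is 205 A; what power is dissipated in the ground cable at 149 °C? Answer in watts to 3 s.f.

ρ = 0.0159 μΩ·m = 1.59×10^-8 Ω·m
A = π(d/2)² = π(5.2000e-03 m)² = 8.495e-05 m²
R₍20₎ = ρL/A = (1.59×10^-8)(5.54)/(8.495e-05) = 0.001037 Ω
R₍149₎ = R₍20₎(1 + αΔT) = 0.001037 × (1 + 0.0041×129) = 0.001585 Ω
P = I²R = (205)² × 0.001585 = 66.6 W

66.6 W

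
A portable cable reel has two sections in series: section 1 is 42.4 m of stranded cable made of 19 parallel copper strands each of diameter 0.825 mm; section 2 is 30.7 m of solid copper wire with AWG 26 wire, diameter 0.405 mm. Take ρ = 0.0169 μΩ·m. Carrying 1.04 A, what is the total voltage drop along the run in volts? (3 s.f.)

4.26 V

ρ = 0.0169 μΩ·m = 1.69×10^-8 Ω·m
Section 1: A_strand = π(4.1250e-04)² = 5.346e-07 m²; R₁ = ρL/(N·A_s) = (1.69×10^-8)(42.4)/(19×5.346e-07) = 0.07055 Ω
Section 2: A = π(0.405/2 mm)² = π(2.0250e-04 m)² = 1.288e-07 m²
R₂ = (1.69×10^-8)(30.7)/(1.288e-07) = 4.027 Ω
R = R₁ + R₂ = 4.098 Ω
V = IR = 1.04 × 4.098 = 4.26 V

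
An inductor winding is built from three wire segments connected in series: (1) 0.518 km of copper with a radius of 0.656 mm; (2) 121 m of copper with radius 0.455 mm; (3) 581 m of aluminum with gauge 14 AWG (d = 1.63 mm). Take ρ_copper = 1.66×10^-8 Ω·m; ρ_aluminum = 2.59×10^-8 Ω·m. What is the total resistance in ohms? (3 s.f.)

Seg 1: A = πr² = π(6.5600e-04 m)² = 1.352e-06 m²
R_1 = (1.66×10^-8)(518)/(1.352e-06) = 6.36 Ω
Seg 2: A = πr² = π(4.5500e-04 m)² = 6.504e-07 m²
R_2 = (1.66×10^-8)(121)/(6.504e-07) = 3.088 Ω
Seg 3: A = π(1.63/2 mm)² = π(8.1500e-04 m)² = 2.087e-06 m²
R_3 = (2.59×10^-8)(581)/(2.087e-06) = 7.211 Ω
R_total = R_1 + R_2 + R_3 = 16.7 Ω

16.7 Ω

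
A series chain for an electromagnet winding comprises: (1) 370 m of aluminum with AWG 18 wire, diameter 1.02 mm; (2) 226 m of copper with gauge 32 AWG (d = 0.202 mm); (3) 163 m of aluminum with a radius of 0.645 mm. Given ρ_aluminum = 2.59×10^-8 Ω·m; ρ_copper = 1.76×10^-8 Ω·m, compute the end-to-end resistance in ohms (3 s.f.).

139 Ω

Seg 1: A = π(1.02/2 mm)² = π(5.1000e-04 m)² = 8.171e-07 m²
R_1 = (2.59×10^-8)(370)/(8.171e-07) = 11.73 Ω
Seg 2: A = π(0.202/2 mm)² = π(1.0100e-04 m)² = 3.205e-08 m²
R_2 = (1.76×10^-8)(226)/(3.205e-08) = 124.1 Ω
Seg 3: A = πr² = π(6.4500e-04 m)² = 1.307e-06 m²
R_3 = (2.59×10^-8)(163)/(1.307e-06) = 3.23 Ω
R_total = R_1 + R_2 + R_3 = 139 Ω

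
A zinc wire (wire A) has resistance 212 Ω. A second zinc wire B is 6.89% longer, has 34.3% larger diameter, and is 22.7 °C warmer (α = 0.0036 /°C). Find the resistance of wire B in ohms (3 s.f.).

136 Ω

R ∝ ρL/d² with ρ ∝ (1+αΔT), so R_B/R_A = (1 + 6.89/100) × (1 + 34.3/100)⁻² × (1 + 0.0036×22.7)
= 1.069 × 0.5544 × 1.082 = 0.6411
R_B = 0.6411 × 212 = 136 Ω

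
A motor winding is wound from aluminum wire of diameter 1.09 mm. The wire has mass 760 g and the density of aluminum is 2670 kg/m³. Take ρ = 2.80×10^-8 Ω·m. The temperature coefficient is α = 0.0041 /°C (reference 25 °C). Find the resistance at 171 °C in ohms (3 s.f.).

14.6 Ω

A = π(d/2)² = π(5.4500e-04 m)² = 9.3313e-07 m²
L = m/(density·A) = 0.76/(2670×9.3313e-07) = 305 m
R = ρL/A = (2.80×10^-8)(305)/(9.3313e-07) = 9.153 Ω
R(171 °C) = 9.153 × (1 + 0.0041×146) = 14.6 Ω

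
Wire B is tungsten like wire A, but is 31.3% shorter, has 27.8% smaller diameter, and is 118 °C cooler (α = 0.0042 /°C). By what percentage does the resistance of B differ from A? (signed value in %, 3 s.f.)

R ∝ ρL/d² with ρ ∝ (1+αΔT), so R_B/R_A = (1 − 31.3/100) × (1 − 27.8/100)⁻² × (1 − 0.0042×118)
= 0.687 × 1.918 × 0.5044 = 0.6647
(R_B − R_A)/R_A = 0.6647 − 1 = -33.5%

-33.5%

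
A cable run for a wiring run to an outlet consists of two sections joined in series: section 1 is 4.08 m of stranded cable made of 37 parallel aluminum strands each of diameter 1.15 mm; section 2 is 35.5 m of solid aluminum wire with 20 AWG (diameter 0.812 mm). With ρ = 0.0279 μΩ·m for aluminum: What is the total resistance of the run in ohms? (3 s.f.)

ρ = 0.0279 μΩ·m = 2.79×10^-8 Ω·m
Section 1: A_strand = π(5.7500e-04)² = 1.039e-06 m²; R₁ = ρL/(N·A_s) = (2.79×10^-8)(4.08)/(37×1.039e-06) = 0.002962 Ω
Section 2: A = π(0.812/2 mm)² = π(4.0600e-04 m)² = 5.178e-07 m²
R₂ = (2.79×10^-8)(35.5)/(5.178e-07) = 1.913 Ω
R = R₁ + R₂ = 1.92 Ω

1.92 Ω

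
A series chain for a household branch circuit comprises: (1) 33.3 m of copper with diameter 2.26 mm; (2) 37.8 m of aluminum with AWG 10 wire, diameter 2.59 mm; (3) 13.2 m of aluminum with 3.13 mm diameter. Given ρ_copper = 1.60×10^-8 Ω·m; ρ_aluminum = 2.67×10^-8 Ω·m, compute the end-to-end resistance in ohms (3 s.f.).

Seg 1: A = π(d/2)² = π(1.1300e-03 m)² = 4.011e-06 m²
R_1 = (1.60×10^-8)(33.3)/(4.011e-06) = 0.1328 Ω
Seg 2: A = π(2.59/2 mm)² = π(1.2950e-03 m)² = 5.269e-06 m²
R_2 = (2.67×10^-8)(37.8)/(5.269e-06) = 0.1916 Ω
Seg 3: A = π(d/2)² = π(1.5650e-03 m)² = 7.694e-06 m²
R_3 = (2.67×10^-8)(13.2)/(7.694e-06) = 0.0458 Ω
R_total = R_1 + R_2 + R_3 = 0.370 Ω

0.370 Ω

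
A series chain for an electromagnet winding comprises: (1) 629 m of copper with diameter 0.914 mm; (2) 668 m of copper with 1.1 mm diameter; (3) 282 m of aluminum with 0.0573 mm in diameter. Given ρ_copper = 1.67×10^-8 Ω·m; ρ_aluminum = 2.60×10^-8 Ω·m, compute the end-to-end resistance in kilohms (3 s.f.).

Seg 1: A = π(d/2)² = π(4.5700e-04 m)² = 6.561e-07 m²
R_1 = (1.67×10^-8)(629)/(6.561e-07) = 16.01 Ω
Seg 2: A = π(d/2)² = π(5.5000e-04 m)² = 9.503e-07 m²
R_2 = (1.67×10^-8)(668)/(9.503e-07) = 11.74 Ω
Seg 3: A = π(d/2)² = π(2.8650e-05 m)² = 2.579e-09 m²
R_3 = (2.60×10^-8)(282)/(2.579e-09) = 2843 Ω
R_total = R_1 + R_2 + R_3 = 2.87 kΩ

2.87 kΩ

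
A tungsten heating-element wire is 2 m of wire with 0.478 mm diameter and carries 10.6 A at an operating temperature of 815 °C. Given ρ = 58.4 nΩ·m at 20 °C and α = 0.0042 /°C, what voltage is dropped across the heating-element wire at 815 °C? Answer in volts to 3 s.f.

ρ = 58.4 nΩ·m = 5.84×10^-8 Ω·m
A = π(d/2)² = π(2.3900e-04 m)² = 1.795e-07 m²
R₍20₎ = ρL/A = (5.84×10^-8)(2)/(1.795e-07) = 0.6509 Ω
R₍815₎ = R₍20₎(1 + αΔT) = 0.6509 × (1 + 0.0042×795) = 2.824 Ω
V = IR = 10.6 × 2.824 = 29.9 V

29.9 V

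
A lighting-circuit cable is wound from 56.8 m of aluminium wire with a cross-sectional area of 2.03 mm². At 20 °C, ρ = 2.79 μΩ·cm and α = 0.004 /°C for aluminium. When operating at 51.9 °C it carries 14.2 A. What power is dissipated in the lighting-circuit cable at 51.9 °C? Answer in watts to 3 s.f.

177 W

ρ = 2.79 μΩ·cm = 2.79×10^-8 Ω·m
A = 2.03 mm² = 2.030e-06 m²
R₍20₎ = ρL/A = (2.79×10^-8)(56.8)/(2.030e-06) = 0.7807 Ω
R₍51.9₎ = R₍20₎(1 + αΔT) = 0.7807 × (1 + 0.004×31.9) = 0.8803 Ω
P = I²R = (14.2)² × 0.8803 = 177 W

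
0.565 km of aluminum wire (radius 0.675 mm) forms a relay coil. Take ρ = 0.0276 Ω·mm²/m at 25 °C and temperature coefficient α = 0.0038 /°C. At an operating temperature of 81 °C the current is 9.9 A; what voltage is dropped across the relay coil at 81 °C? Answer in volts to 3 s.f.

131 V

ρ = 0.0276 Ω·mm²/m = 2.76×10^-8 Ω·m
A = πr² = π(6.7500e-04 m)² = 1.431e-06 m²
R₍25₎ = ρL/A = (2.76×10^-8)(565)/(1.431e-06) = 10.89 Ω
R₍81₎ = R₍25₎(1 + αΔT) = 10.89 × (1 + 0.0038×56) = 13.21 Ω
V = IR = 9.9 × 13.21 = 131 V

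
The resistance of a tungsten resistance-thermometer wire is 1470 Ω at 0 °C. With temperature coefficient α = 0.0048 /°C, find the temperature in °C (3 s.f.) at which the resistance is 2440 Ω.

R = R₀(1 + α(T − T₀)) ⇒ T = T₀ + (R/R₀ − 1)/α
T = 0 + (2440/1470 − 1)/0.0048 = 0 + (0.6599)/0.0048 = 137 °C

137 °C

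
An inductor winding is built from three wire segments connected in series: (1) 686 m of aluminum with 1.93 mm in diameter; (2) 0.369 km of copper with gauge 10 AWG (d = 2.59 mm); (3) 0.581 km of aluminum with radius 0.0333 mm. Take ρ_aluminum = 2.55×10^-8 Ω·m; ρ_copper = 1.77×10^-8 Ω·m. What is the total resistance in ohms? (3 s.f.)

Seg 1: A = π(d/2)² = π(9.6500e-04 m)² = 2.926e-06 m²
R_1 = (2.55×10^-8)(686)/(2.926e-06) = 5.979 Ω
Seg 2: A = π(2.59/2 mm)² = π(1.2950e-03 m)² = 5.269e-06 m²
R_2 = (1.77×10^-8)(369)/(5.269e-06) = 1.24 Ω
Seg 3: A = πr² = π(3.3300e-05 m)² = 3.484e-09 m²
R_3 = (2.55×10^-8)(581)/(3.484e-09) = 4253 Ω
R_total = R_1 + R_2 + R_3 = 4260 Ω

4260 Ω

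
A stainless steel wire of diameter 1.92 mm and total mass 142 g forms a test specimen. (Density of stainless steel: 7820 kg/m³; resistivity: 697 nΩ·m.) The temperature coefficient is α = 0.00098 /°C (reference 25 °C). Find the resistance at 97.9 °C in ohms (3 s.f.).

1.62 Ω

ρ = 697 nΩ·m = 6.97×10^-7 Ω·m
A = π(d/2)² = π(9.6000e-04 m)² = 2.8953e-06 m²
L = m/(density·A) = 0.142/(7820×2.8953e-06) = 6.272 m
R = ρL/A = (6.97×10^-7)(6.272)/(2.8953e-06) = 1.51 Ω
R(97.9 °C) = 1.51 × (1 + 0.00098×72.9) = 1.62 Ω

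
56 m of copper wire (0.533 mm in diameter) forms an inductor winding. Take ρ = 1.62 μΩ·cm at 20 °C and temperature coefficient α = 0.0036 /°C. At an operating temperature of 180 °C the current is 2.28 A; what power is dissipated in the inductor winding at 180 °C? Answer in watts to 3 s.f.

ρ = 1.62 μΩ·cm = 1.62×10^-8 Ω·m
A = π(d/2)² = π(2.6650e-04 m)² = 2.231e-07 m²
R₍20₎ = ρL/A = (1.62×10^-8)(56)/(2.231e-07) = 4.066 Ω
R₍180₎ = R₍20₎(1 + αΔT) = 4.066 × (1 + 0.0036×160) = 6.408 Ω
P = I²R = (2.28)² × 6.408 = 33.3 W

33.3 W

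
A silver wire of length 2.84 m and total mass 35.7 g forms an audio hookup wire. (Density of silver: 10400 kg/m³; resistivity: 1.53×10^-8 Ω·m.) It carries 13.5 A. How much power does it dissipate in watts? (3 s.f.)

A = m/(density·L) = 0.0357/(10400×2.84) = 1.2087e-06 m²
R = ρL/A = (1.53×10^-8)(2.84)/(1.2087e-06) = 0.03595 Ω
P = I²R = (13.5)² × 0.03595 = 6.55 W

6.55 W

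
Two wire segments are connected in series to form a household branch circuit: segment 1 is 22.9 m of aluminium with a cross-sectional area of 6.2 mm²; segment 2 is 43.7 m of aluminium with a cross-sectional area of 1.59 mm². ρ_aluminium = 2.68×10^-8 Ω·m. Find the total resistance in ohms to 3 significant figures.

0.836 Ω

Segment 1: A = 6.2 mm² = 6.200e-06 m²
R₁ = ρL/A = (2.68×10^-8)(22.9)/(6.200e-06) = 0.09899 Ω
Segment 2: A = 1.59 mm² = 1.590e-06 m²
R₂ = (2.68×10^-8)(43.7)/(1.590e-06) = 0.7366 Ω
R = R₁ + R₂ = 0.836 Ω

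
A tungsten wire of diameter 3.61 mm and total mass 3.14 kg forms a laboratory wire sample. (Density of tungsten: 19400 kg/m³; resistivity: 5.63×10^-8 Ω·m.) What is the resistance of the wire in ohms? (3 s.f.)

0.0870 Ω

A = π(d/2)² = π(1.8050e-03 m)² = 1.0235e-05 m²
L = m/(density·A) = 3.14/(19400×1.0235e-05) = 15.81 m
R = ρL/A = (5.63×10^-8)(15.81)/(1.0235e-05) = 0.0870 Ω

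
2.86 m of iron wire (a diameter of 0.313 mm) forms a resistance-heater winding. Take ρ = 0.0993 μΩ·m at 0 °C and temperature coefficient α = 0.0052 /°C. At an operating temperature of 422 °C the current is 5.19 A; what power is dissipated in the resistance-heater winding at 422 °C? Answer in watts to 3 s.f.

ρ = 0.0993 μΩ·m = 9.93×10^-8 Ω·m
A = π(d/2)² = π(1.5650e-04 m)² = 7.694e-08 m²
R₍0₎ = ρL/A = (9.93×10^-8)(2.86)/(7.694e-08) = 3.691 Ω
R₍422₎ = R₍0₎(1 + αΔT) = 3.691 × (1 + 0.0052×422) = 11.79 Ω
P = I²R = (5.19)² × 11.79 = 318 W

318 W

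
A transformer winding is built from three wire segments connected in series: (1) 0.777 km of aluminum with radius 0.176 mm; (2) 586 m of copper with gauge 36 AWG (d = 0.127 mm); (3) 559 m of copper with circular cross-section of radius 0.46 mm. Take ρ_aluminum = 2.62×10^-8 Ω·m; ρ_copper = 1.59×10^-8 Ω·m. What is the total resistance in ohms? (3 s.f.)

Seg 1: A = πr² = π(1.7600e-04 m)² = 9.731e-08 m²
R_1 = (2.62×10^-8)(777)/(9.731e-08) = 209.2 Ω
Seg 2: A = π(0.127/2 mm)² = π(6.3500e-05 m)² = 1.267e-08 m²
R_2 = (1.59×10^-8)(586)/(1.267e-08) = 735.5 Ω
Seg 3: A = πr² = π(4.6000e-04 m)² = 6.648e-07 m²
R_3 = (1.59×10^-8)(559)/(6.648e-07) = 13.37 Ω
R_total = R_1 + R_2 + R_3 = 958 Ω

958 Ω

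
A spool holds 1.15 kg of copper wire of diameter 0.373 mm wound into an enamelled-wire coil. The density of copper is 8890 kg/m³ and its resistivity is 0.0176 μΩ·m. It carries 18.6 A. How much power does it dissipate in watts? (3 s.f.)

ρ = 0.0176 μΩ·m = 1.76×10^-8 Ω·m
A = π(d/2)² = π(1.8650e-04 m)² = 1.0927e-07 m²
L = m/(density·A) = 1.15/(8890×1.0927e-07) = 1184 m
R = ρL/A = (1.76×10^-8)(1184)/(1.0927e-07) = 190.7 Ω
P = I²R = (18.6)² × 190.7 = 66000 W

66000 W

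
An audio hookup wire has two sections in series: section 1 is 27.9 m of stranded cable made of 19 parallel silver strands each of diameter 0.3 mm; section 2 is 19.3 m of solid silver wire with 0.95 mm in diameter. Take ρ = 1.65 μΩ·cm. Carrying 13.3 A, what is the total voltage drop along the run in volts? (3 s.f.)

10.5 V

ρ = 1.65 μΩ·cm = 1.65×10^-8 Ω·m
Section 1: A_strand = π(1.5000e-04)² = 7.069e-08 m²; R₁ = ρL/(N·A_s) = (1.65×10^-8)(27.9)/(19×7.069e-08) = 0.3428 Ω
Section 2: A = π(d/2)² = π(4.7500e-04 m)² = 7.088e-07 m²
R₂ = (1.65×10^-8)(19.3)/(7.088e-07) = 0.4493 Ω
R = R₁ + R₂ = 0.792 Ω
V = IR = 13.3 × 0.792 = 10.5 V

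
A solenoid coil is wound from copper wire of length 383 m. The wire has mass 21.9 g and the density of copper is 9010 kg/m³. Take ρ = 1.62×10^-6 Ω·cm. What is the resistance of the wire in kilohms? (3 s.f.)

ρ = 1.62×10^-6 Ω·cm = 1.62×10^-8 Ω·m
A = m/(density·L) = 0.0219/(9010×383) = 6.3463e-09 m²
R = ρL/A = (1.62×10^-8)(383)/(6.3463e-09) = 0.978 kΩ

0.978 kΩ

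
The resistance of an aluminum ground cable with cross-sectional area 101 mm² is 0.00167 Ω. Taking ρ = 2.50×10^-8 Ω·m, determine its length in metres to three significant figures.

6.75 m

A = 101 mm² = 1.010e-04 m²
L = RA/ρ = (0.00167)(1.010e-04)/(2.50×10^-8) = 6.75 m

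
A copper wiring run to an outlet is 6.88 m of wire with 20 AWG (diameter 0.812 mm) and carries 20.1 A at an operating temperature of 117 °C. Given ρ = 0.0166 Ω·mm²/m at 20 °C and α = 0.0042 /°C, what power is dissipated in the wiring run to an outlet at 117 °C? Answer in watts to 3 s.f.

ρ = 0.0166 Ω·mm²/m = 1.66×10^-8 Ω·m
A = π(0.812/2 mm)² = π(4.0600e-04 m)² = 5.178e-07 m²
R₍20₎ = ρL/A = (1.66×10^-8)(6.88)/(5.178e-07) = 0.2205 Ω
R₍117₎ = R₍20₎(1 + αΔT) = 0.2205 × (1 + 0.0042×97) = 0.3104 Ω
P = I²R = (20.1)² × 0.3104 = 125 W

125 W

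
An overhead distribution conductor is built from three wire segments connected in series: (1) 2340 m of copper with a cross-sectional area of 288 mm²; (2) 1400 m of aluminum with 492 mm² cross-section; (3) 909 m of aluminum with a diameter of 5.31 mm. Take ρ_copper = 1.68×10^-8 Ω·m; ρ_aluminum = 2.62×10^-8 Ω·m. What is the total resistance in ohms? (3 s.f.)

1.29 Ω

Seg 1: A = 288 mm² = 2.880e-04 m²
R_1 = (1.68×10^-8)(2340)/(2.880e-04) = 0.1365 Ω
Seg 2: A = 492 mm² = 4.920e-04 m²
R_2 = (2.62×10^-8)(1400)/(4.920e-04) = 0.07455 Ω
Seg 3: A = π(d/2)² = π(2.6550e-03 m)² = 2.215e-05 m²
R_3 = (2.62×10^-8)(909)/(2.215e-05) = 1.075 Ω
R_total = R_1 + R_2 + R_3 = 1.29 Ω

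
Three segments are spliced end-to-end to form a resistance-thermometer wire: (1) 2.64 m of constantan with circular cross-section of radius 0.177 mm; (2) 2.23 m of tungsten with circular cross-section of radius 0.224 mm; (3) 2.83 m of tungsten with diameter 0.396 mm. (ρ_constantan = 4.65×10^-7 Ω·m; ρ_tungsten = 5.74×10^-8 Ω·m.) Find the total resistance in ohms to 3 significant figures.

14.6 Ω

Seg 1: A = πr² = π(1.7700e-04 m)² = 9.842e-08 m²
R_1 = (4.65×10^-7)(2.64)/(9.842e-08) = 12.47 Ω
Seg 2: A = πr² = π(2.2400e-04 m)² = 1.576e-07 m²
R_2 = (5.74×10^-8)(2.23)/(1.576e-07) = 0.812 Ω
Seg 3: A = π(d/2)² = π(1.9800e-04 m)² = 1.232e-07 m²
R_3 = (5.74×10^-8)(2.83)/(1.232e-07) = 1.319 Ω
R_total = R_1 + R_2 + R_3 = 14.6 Ω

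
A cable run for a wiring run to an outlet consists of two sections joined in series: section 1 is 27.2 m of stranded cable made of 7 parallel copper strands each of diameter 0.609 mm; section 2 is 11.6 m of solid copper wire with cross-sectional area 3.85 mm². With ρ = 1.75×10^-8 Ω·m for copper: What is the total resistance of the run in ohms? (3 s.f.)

0.286 Ω

Section 1: A_strand = π(3.0450e-04)² = 2.913e-07 m²; R₁ = ρL/(N·A_s) = (1.75×10^-8)(27.2)/(7×2.913e-07) = 0.2334 Ω
Section 2: A = 3.85 mm² = 3.850e-06 m²
R₂ = (1.75×10^-8)(11.6)/(3.850e-06) = 0.05273 Ω
R = R₁ + R₂ = 0.286 Ω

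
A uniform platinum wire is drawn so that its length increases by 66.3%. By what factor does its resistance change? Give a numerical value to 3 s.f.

k = 1 + 66.3/100 = 1.663; volume constant ⇒ A' = A/k, so R' = k²R.
Factor = 2.77

2.77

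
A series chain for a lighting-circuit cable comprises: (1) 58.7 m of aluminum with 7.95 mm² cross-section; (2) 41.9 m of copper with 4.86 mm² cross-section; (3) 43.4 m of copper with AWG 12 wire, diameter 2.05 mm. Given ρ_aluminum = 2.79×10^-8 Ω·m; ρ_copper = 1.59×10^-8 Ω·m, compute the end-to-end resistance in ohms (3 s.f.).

0.552 Ω

Seg 1: A = 7.95 mm² = 7.950e-06 m²
R_1 = (2.79×10^-8)(58.7)/(7.950e-06) = 0.206 Ω
Seg 2: A = 4.86 mm² = 4.860e-06 m²
R_2 = (1.59×10^-8)(41.9)/(4.860e-06) = 0.1371 Ω
Seg 3: A = π(2.05/2 mm)² = π(1.0250e-03 m)² = 3.301e-06 m²
R_3 = (1.59×10^-8)(43.4)/(3.301e-06) = 0.2091 Ω
R_total = R_1 + R_2 + R_3 = 0.552 Ω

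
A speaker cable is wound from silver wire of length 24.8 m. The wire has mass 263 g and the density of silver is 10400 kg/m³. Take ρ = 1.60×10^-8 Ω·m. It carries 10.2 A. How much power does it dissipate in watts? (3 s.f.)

A = m/(density·L) = 0.263/(10400×24.8) = 1.0197e-06 m²
R = ρL/A = (1.60×10^-8)(24.8)/(1.0197e-06) = 0.3891 Ω
P = I²R = (10.2)² × 0.3891 = 40.5 W

40.5 W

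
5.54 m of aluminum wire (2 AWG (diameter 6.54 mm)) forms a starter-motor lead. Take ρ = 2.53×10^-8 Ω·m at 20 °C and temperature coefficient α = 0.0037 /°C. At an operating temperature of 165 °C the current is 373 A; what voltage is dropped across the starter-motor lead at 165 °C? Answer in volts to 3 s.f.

A = π(6.54/2 mm)² = π(3.2700e-03 m)² = 3.359e-05 m²
R₍20₎ = ρL/A = (2.53×10^-8)(5.54)/(3.359e-05) = 0.004172 Ω
R₍165₎ = R₍20₎(1 + αΔT) = 0.004172 × (1 + 0.0037×145) = 0.006411 Ω
V = IR = 373 × 0.006411 = 2.39 V

2.39 V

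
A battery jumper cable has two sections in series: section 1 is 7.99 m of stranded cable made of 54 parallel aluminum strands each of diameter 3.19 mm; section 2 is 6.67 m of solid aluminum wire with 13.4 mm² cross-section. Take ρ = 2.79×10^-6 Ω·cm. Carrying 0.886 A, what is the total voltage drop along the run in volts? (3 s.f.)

ρ = 2.79×10^-6 Ω·cm = 2.79×10^-8 Ω·m
Section 1: A_strand = π(1.5950e-03)² = 7.992e-06 m²; R₁ = ρL/(N·A_s) = (2.79×10^-8)(7.99)/(54×7.992e-06) = 5.165×10^-4 Ω
Section 2: A = 13.4 mm² = 1.340e-05 m²
R₂ = (2.79×10^-8)(6.67)/(1.340e-05) = 0.01389 Ω
R = R₁ + R₂ = 0.0144 Ω
V = IR = 0.886 × 0.0144 = 0.0128 V

0.0128 V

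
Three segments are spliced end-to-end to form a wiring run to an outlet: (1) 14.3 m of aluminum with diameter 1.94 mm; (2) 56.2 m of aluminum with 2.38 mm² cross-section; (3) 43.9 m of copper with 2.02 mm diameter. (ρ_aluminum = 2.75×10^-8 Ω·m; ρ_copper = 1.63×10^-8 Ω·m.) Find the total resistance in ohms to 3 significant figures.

1.01 Ω

Seg 1: A = π(d/2)² = π(9.7000e-04 m)² = 2.956e-06 m²
R_1 = (2.75×10^-8)(14.3)/(2.956e-06) = 0.133 Ω
Seg 2: A = 2.38 mm² = 2.380e-06 m²
R_2 = (2.75×10^-8)(56.2)/(2.380e-06) = 0.6494 Ω
Seg 3: A = π(d/2)² = π(1.0100e-03 m)² = 3.205e-06 m²
R_3 = (1.63×10^-8)(43.9)/(3.205e-06) = 0.2233 Ω
R_total = R_1 + R_2 + R_3 = 1.01 Ω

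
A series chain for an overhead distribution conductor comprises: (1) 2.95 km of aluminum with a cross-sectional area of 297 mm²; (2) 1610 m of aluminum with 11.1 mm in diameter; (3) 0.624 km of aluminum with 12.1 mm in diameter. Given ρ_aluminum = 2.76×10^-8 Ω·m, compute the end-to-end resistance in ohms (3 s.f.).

Seg 1: A = 297 mm² = 2.970e-04 m²
R_1 = (2.76×10^-8)(2950)/(2.970e-04) = 0.2741 Ω
Seg 2: A = π(d/2)² = π(5.5500e-03 m)² = 9.677e-05 m²
R_2 = (2.76×10^-8)(1610)/(9.677e-05) = 0.4592 Ω
Seg 3: A = π(d/2)² = π(6.0500e-03 m)² = 1.150e-04 m²
R_3 = (2.76×10^-8)(624)/(1.150e-04) = 0.1498 Ω
R_total = R_1 + R_2 + R_3 = 0.883 Ω

0.883 Ω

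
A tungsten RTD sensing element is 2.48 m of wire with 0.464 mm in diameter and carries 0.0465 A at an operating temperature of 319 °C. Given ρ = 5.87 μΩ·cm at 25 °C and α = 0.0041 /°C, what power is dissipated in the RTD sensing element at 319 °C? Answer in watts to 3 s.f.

ρ = 5.87 μΩ·cm = 5.87×10^-8 Ω·m
A = π(d/2)² = π(2.3200e-04 m)² = 1.691e-07 m²
R₍25₎ = ρL/A = (5.87×10^-8)(2.48)/(1.691e-07) = 0.8609 Ω
R₍319₎ = R₍25₎(1 + αΔT) = 0.8609 × (1 + 0.0041×294) = 1.899 Ω
P = I²R = (0.0465)² × 1.899 = 0.00411 W

0.00411 W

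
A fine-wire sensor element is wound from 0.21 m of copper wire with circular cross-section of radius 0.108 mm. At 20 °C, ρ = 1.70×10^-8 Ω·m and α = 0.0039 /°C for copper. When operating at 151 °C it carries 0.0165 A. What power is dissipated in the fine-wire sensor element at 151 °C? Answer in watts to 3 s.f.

4.01×10^-5 W

A = πr² = π(1.0800e-04 m)² = 3.664e-08 m²
R₍20₎ = ρL/A = (1.70×10^-8)(0.21)/(3.664e-08) = 0.09743 Ω
R₍151₎ = R₍20₎(1 + αΔT) = 0.09743 × (1 + 0.0039×131) = 0.1472 Ω
P = I²R = (0.0165)² × 0.1472 = 4.01×10^-5 W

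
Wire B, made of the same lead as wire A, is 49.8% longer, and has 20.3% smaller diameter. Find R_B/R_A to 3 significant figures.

2.36

R ∝ L/d², so R_B/R_A = (1 + 49.8/100) × (1 − 20.3/100)⁻²
= 1.498 × 1.574 = 2.36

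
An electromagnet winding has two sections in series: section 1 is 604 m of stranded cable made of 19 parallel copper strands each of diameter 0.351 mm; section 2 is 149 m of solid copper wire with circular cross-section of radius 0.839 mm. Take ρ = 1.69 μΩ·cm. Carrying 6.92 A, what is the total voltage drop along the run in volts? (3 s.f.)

ρ = 1.69 μΩ·cm = 1.69×10^-8 Ω·m
Section 1: A_strand = π(1.7550e-04)² = 9.676e-08 m²; R₁ = ρL/(N·A_s) = (1.69×10^-8)(604)/(19×9.676e-08) = 5.552 Ω
Section 2: A = πr² = π(8.3900e-04 m)² = 2.211e-06 m²
R₂ = (1.69×10^-8)(149)/(2.211e-06) = 1.139 Ω
R = R₁ + R₂ = 6.691 Ω
V = IR = 6.92 × 6.691 = 46.3 V

46.3 V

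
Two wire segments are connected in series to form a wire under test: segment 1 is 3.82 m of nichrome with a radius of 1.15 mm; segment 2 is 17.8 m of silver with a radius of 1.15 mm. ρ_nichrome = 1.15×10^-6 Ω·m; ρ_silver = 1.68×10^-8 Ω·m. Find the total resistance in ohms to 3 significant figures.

Segment 1: A = πr² = π(1.1500e-03 m)² = 4.155e-06 m²
R₁ = ρL/A = (1.15×10^-6)(3.82)/(4.155e-06) = 1.057 Ω
R₂ = (1.68×10^-8)(17.8)/(4.155e-06) = 0.07198 Ω
R = R₁ + R₂ = 1.13 Ω

1.13 Ω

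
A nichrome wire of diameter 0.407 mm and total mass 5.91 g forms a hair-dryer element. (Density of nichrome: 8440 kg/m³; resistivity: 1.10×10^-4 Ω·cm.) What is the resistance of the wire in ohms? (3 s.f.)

ρ = 1.10×10^-4 Ω·cm = 1.10×10^-6 Ω·m
A = π(d/2)² = π(2.0350e-04 m)² = 1.3010e-07 m²
L = m/(density·A) = 0.00591/(8440×1.3010e-07) = 5.382 m
R = ρL/A = (1.10×10^-6)(5.382)/(1.3010e-07) = 45.5 Ω

45.5 Ω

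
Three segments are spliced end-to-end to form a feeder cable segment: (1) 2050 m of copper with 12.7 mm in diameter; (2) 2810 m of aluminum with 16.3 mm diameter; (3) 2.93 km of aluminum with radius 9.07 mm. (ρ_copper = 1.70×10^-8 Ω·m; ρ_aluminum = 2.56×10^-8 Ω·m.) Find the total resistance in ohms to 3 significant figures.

0.910 Ω

Seg 1: A = π(d/2)² = π(6.3500e-03 m)² = 1.267e-04 m²
R_1 = (1.70×10^-8)(2050)/(1.267e-04) = 0.2751 Ω
Seg 2: A = π(d/2)² = π(8.1500e-03 m)² = 2.087e-04 m²
R_2 = (2.56×10^-8)(2810)/(2.087e-04) = 0.3447 Ω
Seg 3: A = πr² = π(9.0700e-03 m)² = 2.584e-04 m²
R_3 = (2.56×10^-8)(2930)/(2.584e-04) = 0.2902 Ω
R_total = R_1 + R_2 + R_3 = 0.910 Ω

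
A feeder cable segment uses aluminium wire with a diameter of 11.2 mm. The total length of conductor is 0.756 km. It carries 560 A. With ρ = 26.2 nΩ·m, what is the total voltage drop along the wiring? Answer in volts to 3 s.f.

ρ = 26.2 nΩ·m = 2.62×10^-8 Ω·m
A = π(d/2)² = π(5.6000e-03 m)² = 9.852e-05 m²
R = ρL/A = (2.62×10^-8)(756)/(9.852e-05) = 0.201 Ω
V = IR = 560 × 0.201 = 113 V

113 V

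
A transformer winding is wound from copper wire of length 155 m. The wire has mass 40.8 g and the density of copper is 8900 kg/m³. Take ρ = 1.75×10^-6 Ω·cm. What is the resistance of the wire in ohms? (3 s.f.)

91.7 Ω

ρ = 1.75×10^-6 Ω·cm = 1.75×10^-8 Ω·m
A = m/(density·L) = 0.0408/(8900×155) = 2.9576e-08 m²
R = ρL/A = (1.75×10^-8)(155)/(2.9576e-08) = 91.7 Ω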